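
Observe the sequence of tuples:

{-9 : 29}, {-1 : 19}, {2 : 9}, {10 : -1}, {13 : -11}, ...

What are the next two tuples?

{21 : -21}, {24 : -31}

First component: -9, -1, 2, 10, 13 → 21 → 24 (alternating steps +8, +3, +8, +3, …).
Second component: −10 each step; 29, 19, 9, -1, -11 → -21 → -31.
So the next two tuples are {21 : -21} and {24 : -31}.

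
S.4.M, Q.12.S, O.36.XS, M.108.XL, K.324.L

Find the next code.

I.972.M

Letter: letters move back 2 places in the alphabet; S, Q, O, M, K → I.
Second component — ×3 each step: 4, 12, 36, 108, 324 → 972.
Size: M, S, XS, XL, L → M (runs backward through clothing sizes XS→XL).
Putting it together: I.972.M.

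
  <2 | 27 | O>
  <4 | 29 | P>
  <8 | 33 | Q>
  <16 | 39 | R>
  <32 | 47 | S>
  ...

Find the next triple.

First slot: 2, 4, 8, 16, 32 → 64 (×2 each step).
Second slot — differences are 2, 4, 6, … (increasing by 2 each time): 27, 29, 33, 39, 47 → 57.
Letter: O, P, Q, R, S → T (letters move forward 1 place in the alphabet).
Combining the parts gives <64 | 57 | T>.

<64 | 57 | T>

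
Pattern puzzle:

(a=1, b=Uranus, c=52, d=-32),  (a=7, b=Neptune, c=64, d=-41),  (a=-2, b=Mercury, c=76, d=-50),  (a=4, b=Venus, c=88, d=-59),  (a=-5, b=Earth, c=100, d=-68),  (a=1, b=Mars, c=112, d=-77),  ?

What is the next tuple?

(a=-8, b=Jupiter, c=124, d=-86)

For the a, alternating steps +6, −9, +6, −9, …: 1, 7, -2, 4, -5, 1 → -8.
B: Uranus, Neptune, Mercury, Venus, Earth, Mars → Jupiter (runs through the planets Mercury→Neptune).
For the c, +12 each step: 52, 64, 76, 88, 100, 112 → 124.
D: −9 each step, so -32, -41, -50, -59, -68, -77 → -86.
Putting it together: (a=-8, b=Jupiter, c=124, d=-86).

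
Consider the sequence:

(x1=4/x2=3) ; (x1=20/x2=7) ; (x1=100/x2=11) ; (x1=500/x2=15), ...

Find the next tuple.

For the x1, ×5 each step: 4, 20, 100, 500 → 2500.
X2 — +4 each step: 3, 7, 11, 15 → 19.
Combining the parts gives (x1=2500/x2=19).

(x1=2500/x2=19)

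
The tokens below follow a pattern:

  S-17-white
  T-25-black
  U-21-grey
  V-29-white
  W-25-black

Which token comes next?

X-33-grey

Letter: letters move forward 1 place in the alphabet, so S, T, U, V, W → X.
Second component — alternating steps +8, −4, +8, −4, …: 17, 25, 21, 29, 25 → 33.
Shade: repeats white → black → grey, so white, black, grey, white, black → grey.
So the next token is X-33-grey.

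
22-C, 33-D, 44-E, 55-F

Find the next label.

66-G

First component: 22, 33, 44, 55 → 66 (+11 each step).
For the letter, letters move forward 1 place in the alphabet: C, D, E, F → G.
Combining the parts gives 66-G.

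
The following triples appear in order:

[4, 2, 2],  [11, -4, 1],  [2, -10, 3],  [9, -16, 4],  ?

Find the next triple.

[0, -22, 7]

For the first coordinate, alternating steps +7, −9, +7, −9, …: 4, 11, 2, 9 → 0.
Second coordinate — −6 each step: 2, -4, -10, -16 → -22.
Third coordinate: each term is the sum of the two before it; 2, 1, 3, 4 → 7.
Putting it together: [0, -22, 7].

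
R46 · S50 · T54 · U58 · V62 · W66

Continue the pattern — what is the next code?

Letter: letters move forward 1 place in the alphabet; R, S, T, U, V, W → X.
Second component goes 46, 50, 54, 58, 62, 66 → 70 (+4 each step).
Putting it together: X70.

X70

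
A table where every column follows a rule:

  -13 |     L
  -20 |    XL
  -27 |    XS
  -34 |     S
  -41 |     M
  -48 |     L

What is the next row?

First component: -13, -20, -27, -34, -41, -48 → -55 (−7 each step).
Size — repeats L → XL → XS → S → M: L, XL, XS, S, M, L → XL.
Putting it together: -55  XL.

-55  XL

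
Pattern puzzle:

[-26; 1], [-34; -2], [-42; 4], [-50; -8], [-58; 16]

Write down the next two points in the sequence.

[-66; -32], [-74; 64]

First coordinate — −8 each step: -26, -34, -42, -50, -58 → -66 → -74.
Second coordinate — ×(-2) each step: 1, -2, 4, -8, 16 → -32 → 64.
So the next two points are [-66; -32] and [-74; 64].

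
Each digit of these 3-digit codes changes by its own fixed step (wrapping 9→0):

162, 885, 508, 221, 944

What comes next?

First digit: −3 each step, mod 10; 1, 8, 5, 2, 9 → 6.
Second digit goes 6, 8, 0, 2, 4 → 6 (+2 each step, mod 10).
Third digit: +3 each step, mod 10; 2, 5, 8, 1, 4 → 7.
Combining the parts gives 667.

667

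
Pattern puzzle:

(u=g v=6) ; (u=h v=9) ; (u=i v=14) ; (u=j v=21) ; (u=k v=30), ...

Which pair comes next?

(u=l v=41)

U: g, h, i, j, k → l (letters move forward 1 place in the alphabet).
V goes 6, 9, 14, 21, 30 → 41 (differences are 3, 5, 7, … (increasing by 2 each time)).
Combining the parts gives (u=l v=41).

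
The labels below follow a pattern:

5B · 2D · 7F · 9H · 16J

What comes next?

First component: each term is the sum of the two before it; 5, 2, 7, 9, 16 → 25.
Letter: letters move forward 2 places in the alphabet, so B, D, F, H, J → L.
Putting it together: 25L.

25L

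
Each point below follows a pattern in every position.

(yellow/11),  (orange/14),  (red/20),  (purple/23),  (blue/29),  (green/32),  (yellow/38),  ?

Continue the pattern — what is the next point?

For the colour, repeats yellow → orange → red → purple → blue → green: yellow, orange, red, purple, blue, green, yellow → orange.
Second component: alternating steps +3, +6, +3, +6, …; 11, 14, 20, 23, 29, 32, 38 → 41.
Combining the parts gives (orange/41).

(orange/41)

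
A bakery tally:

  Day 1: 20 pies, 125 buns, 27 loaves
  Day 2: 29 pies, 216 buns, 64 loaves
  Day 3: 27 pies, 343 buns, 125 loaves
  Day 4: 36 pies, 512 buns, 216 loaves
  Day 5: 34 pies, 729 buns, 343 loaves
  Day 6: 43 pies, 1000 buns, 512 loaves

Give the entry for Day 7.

41 pies, 1331 buns, 729 loaves

Pies: alternating steps +9, −2, +9, −2, …; 20, 29, 27, 36, 34, 43 → 41.
Buns — perfect cubes: 5³, 6³, 7³, …: 125, 216, 343, 512, 729, 1000 → 1331.
For the loaves, perfect cubes: 3³, 4³, 5³, …: 27, 64, 125, 216, 343, 512 → 729.
So the next record is 41 pies, 1331 buns, 729 loaves.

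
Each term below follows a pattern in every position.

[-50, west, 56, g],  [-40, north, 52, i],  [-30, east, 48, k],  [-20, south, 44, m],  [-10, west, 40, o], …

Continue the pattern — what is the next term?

First value — +10 each step: -50, -40, -30, -20, -10 → 0.
Direction: repeats west → north → east → south, so west, north, east, south, west → north.
Third value: 56, 52, 48, 44, 40 → 36 (−4 each step).
For the letter, letters move forward 2 places in the alphabet: g, i, k, m, o → q.
Putting it together: [0, north, 36, q].

[0, north, 36, q]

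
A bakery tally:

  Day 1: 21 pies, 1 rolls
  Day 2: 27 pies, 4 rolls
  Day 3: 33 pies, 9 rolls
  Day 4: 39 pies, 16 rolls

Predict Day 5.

45 pies, 25 rolls

Pies — +6 each step: 21, 27, 33, 39 → 45.
For the rolls, perfect squares: 1², 2², 3², …: 1, 4, 9, 16 → 25.
Putting it together: 45 pies, 25 rolls.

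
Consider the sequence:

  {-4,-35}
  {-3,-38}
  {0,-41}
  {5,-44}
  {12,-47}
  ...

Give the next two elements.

First value: -4, -3, 0, 5, 12 → 21 → 32 (differences are 1, 3, 5, … (increasing by 2 each time)).
For the second value, −3 each step: -35, -38, -41, -44, -47 → -50 → -53.
So the next two elements are {21,-50} and {32,-53}.

{21,-50}, {32,-53}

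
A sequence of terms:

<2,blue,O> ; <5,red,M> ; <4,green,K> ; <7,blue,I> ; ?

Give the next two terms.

<6,red,G>, <9,green,E>

First component: alternating steps +3, −1, +3, −1, …, so 2, 5, 4, 7 → 6 → 9.
Colour — repeats blue → red → green: blue, red, green, blue → red → green.
Letter: letters move back 2 places in the alphabet; O, M, K, I → G → E.
So the next two terms are <6,red,G> and <9,green,E>.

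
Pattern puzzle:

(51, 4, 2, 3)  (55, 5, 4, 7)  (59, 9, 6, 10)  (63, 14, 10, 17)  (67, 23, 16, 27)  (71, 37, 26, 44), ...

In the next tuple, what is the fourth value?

71

Fourth value goes 3, 7, 10, 17, 27, 44 → 71 (each term is the sum of the two before it).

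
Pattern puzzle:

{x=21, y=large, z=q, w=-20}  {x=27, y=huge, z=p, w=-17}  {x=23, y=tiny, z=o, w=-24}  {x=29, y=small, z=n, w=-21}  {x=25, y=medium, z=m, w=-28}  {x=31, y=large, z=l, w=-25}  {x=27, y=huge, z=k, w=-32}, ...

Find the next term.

For the x, alternating steps +6, −4, +6, −4, …: 21, 27, 23, 29, 25, 31, 27 → 33.
Y goes large, huge, tiny, small, medium, large, huge → tiny (repeats large → huge → tiny → small → medium).
Z: letters move back 1 place in the alphabet, so q, p, o, n, m, l, k → j.
W: alternating steps +3, −7, +3, −7, …; -20, -17, -24, -21, -28, -25, -32 → -29.
So the next term is {x=33, y=tiny, z=j, w=-29}.

{x=33, y=tiny, z=j, w=-29}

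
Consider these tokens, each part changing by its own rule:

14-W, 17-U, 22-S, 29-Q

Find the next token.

38-O

First component: 14, 17, 22, 29 → 38 (differences are 3, 5, 7, … (increasing by 2 each time)).
Letter — letters move back 2 places in the alphabet: W, U, S, Q → O.
So the next token is 38-O.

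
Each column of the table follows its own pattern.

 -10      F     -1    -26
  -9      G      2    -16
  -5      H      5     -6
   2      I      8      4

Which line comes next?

First component goes -10, -9, -5, 2 → 12 (differences are 1, 4, 7, … (increasing by 3 each time)).
Letter: letters move forward 1 place in the alphabet; F, G, H, I → J.
Third component — +3 each step: -1, 2, 5, 8 → 11.
Fourth component: +10 each step, so -26, -16, -6, 4 → 14.
So the next line is 12  J  11  14.

12  J  11  14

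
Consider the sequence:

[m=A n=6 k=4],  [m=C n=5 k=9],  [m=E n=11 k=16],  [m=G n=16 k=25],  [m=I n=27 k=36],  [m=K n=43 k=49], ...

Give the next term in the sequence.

[m=M n=70 k=64]

M: A, C, E, G, I, K → M (letters move forward 2 places in the alphabet).
N goes 6, 5, 11, 16, 27, 43 → 70 (each term is the sum of the two before it).
K: perfect squares: 2², 3², 4², …, so 4, 9, 16, 25, 36, 49 → 64.
Combining the parts gives [m=M n=70 k=64].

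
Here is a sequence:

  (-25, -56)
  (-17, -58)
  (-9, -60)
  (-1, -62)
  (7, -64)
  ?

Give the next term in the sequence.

For the first coordinate, +8 each step: -25, -17, -9, -1, 7 → 15.
Second coordinate: -56, -58, -60, -62, -64 → -66 (−2 each step).
Putting it together: (15, -66).

(15, -66)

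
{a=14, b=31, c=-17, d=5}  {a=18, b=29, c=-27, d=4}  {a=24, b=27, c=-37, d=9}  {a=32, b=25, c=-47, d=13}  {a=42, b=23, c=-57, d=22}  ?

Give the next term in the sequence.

{a=54, b=21, c=-67, d=35}

A: differences are 4, 6, 8, … (increasing by 2 each time), so 14, 18, 24, 32, 42 → 54.
B goes 31, 29, 27, 25, 23 → 21 (−2 each step).
C: −10 each step, so -17, -27, -37, -47, -57 → -67.
D goes 5, 4, 9, 13, 22 → 35 (each term is the sum of the two before it).
So the next term is {a=54, b=21, c=-67, d=35}.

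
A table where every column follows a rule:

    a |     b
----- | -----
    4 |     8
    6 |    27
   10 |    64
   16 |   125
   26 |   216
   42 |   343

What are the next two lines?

For the column a, each term is the sum of the two before it: 4, 6, 10, 16, 26, 42 → 68 → 110.
Column b goes 8, 27, 64, 125, 216, 343 → 512 → 729 (perfect cubes: 2³, 3³, 4³, …).
So the next two lines are 68  512 and 110  729.

68  512; 110  729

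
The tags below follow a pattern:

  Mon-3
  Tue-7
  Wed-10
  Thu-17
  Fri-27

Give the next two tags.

Sat-44 then Sun-71

Day: Mon, Tue, Wed, Thu, Fri → Sat → Sun (runs through the weekdays Mon→Sun).
For the second component, each term is the sum of the two before it: 3, 7, 10, 17, 27 → 44 → 71.
So the next two tags are Sat-44 and Sun-71.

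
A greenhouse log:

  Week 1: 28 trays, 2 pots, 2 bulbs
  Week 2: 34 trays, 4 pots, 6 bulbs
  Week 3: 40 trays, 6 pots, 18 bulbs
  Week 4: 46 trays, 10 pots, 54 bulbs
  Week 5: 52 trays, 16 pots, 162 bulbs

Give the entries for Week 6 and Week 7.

58 trays, 26 pots, 486 bulbs; 64 trays, 42 pots, 1458 bulbs

Trays: 28, 34, 40, 46, 52 → 58 → 64 (+6 each step).
Pots: 2, 4, 6, 10, 16 → 26 → 42 (each term is the sum of the two before it).
Bulbs: 2, 6, 18, 54, 162 → 486 → 1458 (×3 each step).
Putting the parts together: 58 trays, 26 pots, 486 bulbs and then 64 trays, 42 pots, 1458 bulbs.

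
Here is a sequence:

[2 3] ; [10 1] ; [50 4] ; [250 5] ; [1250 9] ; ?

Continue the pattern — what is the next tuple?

[6250 14]

First component: ×5 each step; 2, 10, 50, 250, 1250 → 6250.
Second component goes 3, 1, 4, 5, 9 → 14 (each term is the sum of the two before it).
So the next tuple is [6250 14].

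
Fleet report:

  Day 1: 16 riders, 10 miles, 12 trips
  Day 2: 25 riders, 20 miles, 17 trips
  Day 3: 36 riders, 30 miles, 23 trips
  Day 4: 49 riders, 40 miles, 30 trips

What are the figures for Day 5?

64 riders, 50 miles, 38 trips

Riders: 16, 25, 36, 49 → 64 (perfect squares: 4², 5², 6², …).
Miles: +10 each step, so 10, 20, 30, 40 → 50.
Trips goes 12, 17, 23, 30 → 38 (differences are 5, 6, 7, … (increasing by 1 each time)).
Putting it together: 64 riders, 50 miles, 38 trips.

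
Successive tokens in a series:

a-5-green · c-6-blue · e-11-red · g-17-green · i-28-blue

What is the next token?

k-45-red

For the letter, letters move forward 2 places in the alphabet: a, c, e, g, i → k.
For the second component, each term is the sum of the two before it: 5, 6, 11, 17, 28 → 45.
Colour goes green, blue, red, green, blue → red (repeats green → blue → red).
So the next token is k-45-red.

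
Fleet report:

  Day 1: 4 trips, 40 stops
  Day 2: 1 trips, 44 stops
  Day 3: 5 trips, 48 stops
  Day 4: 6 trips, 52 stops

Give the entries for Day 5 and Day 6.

11 trips, 56 stops; 17 trips, 60 stops

Trips — each term is the sum of the two before it: 4, 1, 5, 6 → 11 → 17.
Stops: +4 each step; 40, 44, 48, 52 → 56 → 60.
So the next two records are 11 trips, 56 stops and 17 trips, 60 stops.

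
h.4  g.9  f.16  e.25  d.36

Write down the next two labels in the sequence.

Letter goes h, g, f, e, d → c → b (letters move back 1 place in the alphabet).
Second component — perfect squares: 2², 3², 4², …: 4, 9, 16, 25, 36 → 49 → 64.
Putting the parts together: c.49 and then b.64.

c.49, b.64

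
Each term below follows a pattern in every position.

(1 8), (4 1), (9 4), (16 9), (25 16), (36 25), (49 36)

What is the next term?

(64 49)

First slot: 1, 4, 9, 16, 25, 36, 49 → 64 (perfect squares: 1², 2², 3², …).
Second slot: 8, 1, 4, 9, 16, 25, 36 → 49 (always the previous value of the first slot).
So the next term is (64 49).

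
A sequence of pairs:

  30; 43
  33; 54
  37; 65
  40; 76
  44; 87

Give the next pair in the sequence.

First value — alternating steps +3, +4, +3, +4, …: 30, 33, 37, 40, 44 → 47.
Second value: +11 each step, so 43, 54, 65, 76, 87 → 98.
So the next pair is 47; 98.

47; 98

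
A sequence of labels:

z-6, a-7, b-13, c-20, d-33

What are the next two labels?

Letter goes z, a, b, c, d → e → f (letters move forward 1 place in the alphabet, wrapping Z→A).
For the second component, each term is the sum of the two before it: 6, 7, 13, 20, 33 → 53 → 86.
So the next two labels are e-53 and f-86.

e-53, f-86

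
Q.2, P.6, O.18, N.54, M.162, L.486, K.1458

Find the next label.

J.4374

Letter — letters move back 1 place in the alphabet: Q, P, O, N, M, L, K → J.
Second component: ×3 each step, so 2, 6, 18, 54, 162, 486, 1458 → 4374.
Putting it together: J.4374.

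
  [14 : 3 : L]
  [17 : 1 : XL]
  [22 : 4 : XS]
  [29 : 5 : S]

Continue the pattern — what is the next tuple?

[38 : 9 : M]

First coordinate: differences are 3, 5, 7, … (increasing by 2 each time); 14, 17, 22, 29 → 38.
Second coordinate: each term is the sum of the two before it; 3, 1, 4, 5 → 9.
Size — runs through clothing sizes XS→XL: L, XL, XS, S → M.
Combining the parts gives [38 : 9 : M].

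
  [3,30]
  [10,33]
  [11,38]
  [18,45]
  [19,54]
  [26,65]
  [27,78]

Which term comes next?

[34,93]

First part goes 3, 10, 11, 18, 19, 26, 27 → 34 (alternating steps +7, +1, +7, +1, …).
Second part: 30, 33, 38, 45, 54, 65, 78 → 93 (differences are 3, 5, 7, … (increasing by 2 each time)).
So the next term is [34,93].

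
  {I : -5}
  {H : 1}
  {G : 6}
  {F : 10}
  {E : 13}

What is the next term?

{D : 15}

Letter goes I, H, G, F, E → D (letters move back 1 place in the alphabet).
For the second entry, differences are 6, 5, 4, … (decreasing by 1 each time): -5, 1, 6, 10, 13 → 15.
Putting it together: {D : 15}.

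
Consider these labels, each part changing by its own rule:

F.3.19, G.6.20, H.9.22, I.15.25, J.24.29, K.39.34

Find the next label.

L.63.40

Letter goes F, G, H, I, J, K → L (letters move forward 1 place in the alphabet).
For the second component, each term is the sum of the two before it: 3, 6, 9, 15, 24, 39 → 63.
Third component: differences are 1, 2, 3, … (increasing by 1 each time), so 19, 20, 22, 25, 29, 34 → 40.
So the next label is L.63.40.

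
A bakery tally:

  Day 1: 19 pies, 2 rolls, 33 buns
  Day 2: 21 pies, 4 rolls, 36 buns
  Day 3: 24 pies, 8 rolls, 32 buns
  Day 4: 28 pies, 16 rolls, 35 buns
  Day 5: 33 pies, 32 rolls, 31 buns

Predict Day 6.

Pies — differences are 2, 3, 4, … (increasing by 1 each time): 19, 21, 24, 28, 33 → 39.
Rolls: ×2 each step, so 2, 4, 8, 16, 32 → 64.
Buns: alternating steps +3, −4, +3, −4, …, so 33, 36, 32, 35, 31 → 34.
Putting it together: 39 pies, 64 rolls, 34 buns.

39 pies, 64 rolls, 34 buns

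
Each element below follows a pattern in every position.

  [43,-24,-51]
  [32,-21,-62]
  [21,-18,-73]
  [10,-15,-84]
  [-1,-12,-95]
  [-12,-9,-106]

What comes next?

First coordinate goes 43, 32, 21, 10, -1, -12 → -23 (−11 each step).
Second coordinate — +3 each step: -24, -21, -18, -15, -12, -9 → -6.
Third coordinate: −11 each step, so -51, -62, -73, -84, -95, -106 → -117.
Putting it together: [-23,-6,-117].

[-23,-6,-117]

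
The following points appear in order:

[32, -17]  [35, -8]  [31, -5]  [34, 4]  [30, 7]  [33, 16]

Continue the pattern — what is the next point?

First value — alternating steps +3, −4, +3, −4, …: 32, 35, 31, 34, 30, 33 → 29.
For the second value, alternating steps +9, +3, +9, +3, …: -17, -8, -5, 4, 7, 16 → 19.
So the next point is [29, 19].

[29, 19]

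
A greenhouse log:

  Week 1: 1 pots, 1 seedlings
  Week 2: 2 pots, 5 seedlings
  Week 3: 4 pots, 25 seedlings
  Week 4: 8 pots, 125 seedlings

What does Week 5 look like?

16 pots, 625 seedlings

For the pots, ×2 each step: 1, 2, 4, 8 → 16.
Seedlings: ×5 each step; 1, 5, 25, 125 → 625.
Putting it together: 16 pots, 625 seedlings.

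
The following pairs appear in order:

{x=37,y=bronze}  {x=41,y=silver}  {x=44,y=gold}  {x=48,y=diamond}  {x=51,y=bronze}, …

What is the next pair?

X goes 37, 41, 44, 48, 51 → 55 (alternating steps +4, +3, +4, +3, …).
For the y, repeats bronze → silver → gold → diamond: bronze, silver, gold, diamond, bronze → silver.
So the next pair is {x=55,y=silver}.

{x=55,y=silver}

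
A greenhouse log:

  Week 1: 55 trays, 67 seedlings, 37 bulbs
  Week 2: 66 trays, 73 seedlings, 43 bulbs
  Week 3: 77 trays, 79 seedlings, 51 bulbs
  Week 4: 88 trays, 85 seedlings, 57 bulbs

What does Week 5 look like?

99 trays, 91 seedlings, 65 bulbs

Trays goes 55, 66, 77, 88 → 99 (+11 each step).
Seedlings goes 67, 73, 79, 85 → 91 (+6 each step).
Bulbs: 37, 43, 51, 57 → 65 (alternating steps +6, +8, +6, +8, …).
Combining the parts gives 99 trays, 91 seedlings, 65 bulbs.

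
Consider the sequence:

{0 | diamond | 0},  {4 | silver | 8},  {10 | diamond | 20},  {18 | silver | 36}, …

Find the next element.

First value: 0, 4, 10, 18 → 28 (differences are 4, 6, 8, … (increasing by 2 each time)).
Rank: alternates diamond ↔ silver; diamond, silver, diamond, silver → diamond.
For the third value, always 2 × the first value: 0, 8, 20, 36 → 56.
Combining the parts gives {28 | diamond | 56}.

{28 | diamond | 56}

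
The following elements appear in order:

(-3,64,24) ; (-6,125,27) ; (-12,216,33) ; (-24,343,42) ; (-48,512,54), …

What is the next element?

First value goes -3, -6, -12, -24, -48 → -96 (×2 each step).
For the second value, perfect cubes: 4³, 5³, 6³, …: 64, 125, 216, 343, 512 → 729.
Third value: differences are 3, 6, 9, … (increasing by 3 each time), so 24, 27, 33, 42, 54 → 69.
So the next element is (-96,729,69).

(-96,729,69)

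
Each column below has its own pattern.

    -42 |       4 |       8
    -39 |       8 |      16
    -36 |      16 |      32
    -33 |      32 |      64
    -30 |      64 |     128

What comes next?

First component: +3 each step, so -42, -39, -36, -33, -30 → -27.
Second component goes 4, 8, 16, 32, 64 → 128 (×2 each step).
Third component: always 2 × the second component, so 8, 16, 32, 64, 128 → 256.
Combining the parts gives -27  128  256.

-27  128  256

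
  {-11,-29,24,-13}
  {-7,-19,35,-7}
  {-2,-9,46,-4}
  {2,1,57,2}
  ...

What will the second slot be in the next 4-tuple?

Second slot: +10 each step, so -29, -19, -9, 1 → 11.

11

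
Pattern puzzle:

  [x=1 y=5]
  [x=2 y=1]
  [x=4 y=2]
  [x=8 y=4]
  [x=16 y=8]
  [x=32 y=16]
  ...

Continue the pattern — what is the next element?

X: ×2 each step; 1, 2, 4, 8, 16, 32 → 64.
Y — always the previous value of the x: 5, 1, 2, 4, 8, 16 → 32.
Combining the parts gives [x=64 y=32].

[x=64 y=32]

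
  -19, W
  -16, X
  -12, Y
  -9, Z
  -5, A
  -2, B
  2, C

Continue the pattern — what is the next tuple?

5, D

First component goes -19, -16, -12, -9, -5, -2, 2 → 5 (alternating steps +3, +4, +3, +4, …).
Letter goes W, X, Y, Z, A, B, C → D (letters move forward 1 place in the alphabet, wrapping Z→A).
Combining the parts gives 5, D.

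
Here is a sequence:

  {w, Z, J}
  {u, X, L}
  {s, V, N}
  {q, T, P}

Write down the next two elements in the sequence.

{o, R, R}, {m, P, T}

First letter: w, u, s, q → o → m (letters move back 2 places in the alphabet).
Second letter: letters move back 2 places in the alphabet, so Z, X, V, T → R → P.
For the third letter, letters move forward 2 places in the alphabet: J, L, N, P → R → T.
Putting the parts together: {o, R, R} and then {m, P, T}.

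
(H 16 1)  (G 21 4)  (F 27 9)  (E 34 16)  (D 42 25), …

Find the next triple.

(C 51 36)

Letter goes H, G, F, E, D → C (letters move back 1 place in the alphabet).
Second value goes 16, 21, 27, 34, 42 → 51 (differences are 5, 6, 7, … (increasing by 1 each time)).
For the third value, perfect squares: 1², 2², 3², …: 1, 4, 9, 16, 25 → 36.
So the next triple is (C 51 36).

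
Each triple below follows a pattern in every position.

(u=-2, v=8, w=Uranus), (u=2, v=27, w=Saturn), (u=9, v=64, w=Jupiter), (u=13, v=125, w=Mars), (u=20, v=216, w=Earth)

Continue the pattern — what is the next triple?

(u=24, v=343, w=Venus)

U goes -2, 2, 9, 13, 20 → 24 (alternating steps +4, +7, +4, +7, …).
V: perfect cubes: 2³, 3³, 4³, …, so 8, 27, 64, 125, 216 → 343.
W goes Uranus, Saturn, Jupiter, Mars, Earth → Venus (runs backward through the planets Mercury→Neptune).
Combining the parts gives (u=24, v=343, w=Venus).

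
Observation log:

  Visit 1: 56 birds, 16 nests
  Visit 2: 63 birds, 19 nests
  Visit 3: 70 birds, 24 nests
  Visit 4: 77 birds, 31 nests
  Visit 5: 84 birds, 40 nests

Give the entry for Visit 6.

91 birds, 51 nests

Birds — +7 each step: 56, 63, 70, 77, 84 → 91.
Nests goes 16, 19, 24, 31, 40 → 51 (differences are 3, 5, 7, … (increasing by 2 each time)).
So the next line is 91 birds, 51 nests.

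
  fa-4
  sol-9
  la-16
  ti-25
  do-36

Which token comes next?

re-49

Note — runs through the solfège scale do→ti: fa, sol, la, ti, do → re.
Second component — perfect squares: 2², 3², 4², …: 4, 9, 16, 25, 36 → 49.
Putting it together: re-49.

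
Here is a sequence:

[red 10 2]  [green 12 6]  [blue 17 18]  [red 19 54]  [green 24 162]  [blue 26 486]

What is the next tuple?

[red 31 1458]

Colour — repeats red → green → blue: red, green, blue, red, green, blue → red.
Second entry: alternating steps +2, +5, +2, +5, …; 10, 12, 17, 19, 24, 26 → 31.
Third entry — ×3 each step: 2, 6, 18, 54, 162, 486 → 1458.
Putting it together: [red 31 1458].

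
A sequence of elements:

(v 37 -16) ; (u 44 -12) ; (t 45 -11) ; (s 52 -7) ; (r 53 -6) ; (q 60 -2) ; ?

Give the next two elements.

(p 61 -1), (o 68 3)

For the letter, letters move back 1 place in the alphabet: v, u, t, s, r, q → p → o.
Second entry: alternating steps +7, +1, +7, +1, …, so 37, 44, 45, 52, 53, 60 → 61 → 68.
Third entry: alternating steps +4, +1, +4, +1, …, so -16, -12, -11, -7, -6, -2 → -1 → 3.
So the next two elements are (p 61 -1) and (o 68 3).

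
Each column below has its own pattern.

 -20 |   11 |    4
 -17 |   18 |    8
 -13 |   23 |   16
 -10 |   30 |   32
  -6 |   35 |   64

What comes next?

First component: -20, -17, -13, -10, -6 → -3 (alternating steps +3, +4, +3, +4, …).
Second component goes 11, 18, 23, 30, 35 → 42 (alternating steps +7, +5, +7, +5, …).
Third component — ×2 each step: 4, 8, 16, 32, 64 → 128.
Combining the parts gives -3  42  128.

-3  42  128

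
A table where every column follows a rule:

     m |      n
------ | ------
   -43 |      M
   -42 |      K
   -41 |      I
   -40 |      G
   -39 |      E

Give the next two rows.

-38  C; -37  A

Column m — +1 each step: -43, -42, -41, -40, -39 → -38 → -37.
Column n — letters move back 2 places in the alphabet: M, K, I, G, E → C → A.
Putting the parts together: -38  C and then -37  A.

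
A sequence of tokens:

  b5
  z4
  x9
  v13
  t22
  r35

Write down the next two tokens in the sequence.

p57 then n92

Letter goes b, z, x, v, t, r → p → n (letters move back 2 places in the alphabet, wrapping A→Z).
Second component — each term is the sum of the two before it: 5, 4, 9, 13, 22, 35 → 57 → 92.
So the next two tokens are p57 and n92.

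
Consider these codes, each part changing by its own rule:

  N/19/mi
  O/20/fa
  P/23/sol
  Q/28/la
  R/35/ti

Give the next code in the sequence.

S/44/do

Letter — letters move forward 1 place in the alphabet: N, O, P, Q, R → S.
Second component: 19, 20, 23, 28, 35 → 44 (differences are 1, 3, 5, … (increasing by 2 each time)).
Note — runs through the solfège scale do→ti: mi, fa, sol, la, ti → do.
Combining the parts gives S/44/do.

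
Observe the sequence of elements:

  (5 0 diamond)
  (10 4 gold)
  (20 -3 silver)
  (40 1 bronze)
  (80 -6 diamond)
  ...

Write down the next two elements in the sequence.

For the first entry, ×2 each step: 5, 10, 20, 40, 80 → 160 → 320.
Second entry goes 0, 4, -3, 1, -6 → -2 → -9 (alternating steps +4, −7, +4, −7, …).
For the rank, repeats diamond → gold → silver → bronze: diamond, gold, silver, bronze, diamond → gold → silver.
So the next two elements are (160 -2 gold) and (320 -9 silver).

(160 -2 gold), (320 -9 silver)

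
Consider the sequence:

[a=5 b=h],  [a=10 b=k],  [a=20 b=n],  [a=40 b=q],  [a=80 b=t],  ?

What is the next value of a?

A — ×2 each step: 5, 10, 20, 40, 80 → 160.

160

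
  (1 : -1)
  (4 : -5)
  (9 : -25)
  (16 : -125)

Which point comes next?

(25 : -625)

First component goes 1, 4, 9, 16 → 25 (perfect squares: 1², 2², 3², …).
Second component: ×5 each step; -1, -5, -25, -125 → -625.
Combining the parts gives (25 : -625).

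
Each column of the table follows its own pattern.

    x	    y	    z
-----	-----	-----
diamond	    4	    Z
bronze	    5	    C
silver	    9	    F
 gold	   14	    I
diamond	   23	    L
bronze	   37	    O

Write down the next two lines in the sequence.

Column x goes diamond, bronze, silver, gold, diamond, bronze → silver → gold (repeats diamond → bronze → silver → gold).
Column y: each term is the sum of the two before it, so 4, 5, 9, 14, 23, 37 → 60 → 97.
Column z: letters move forward 3 places in the alphabet, wrapping Z→A; Z, C, F, I, L, O → R → U.
Putting the parts together: silver  60  R and then gold  97  U.

silver  60  R; gold  97  U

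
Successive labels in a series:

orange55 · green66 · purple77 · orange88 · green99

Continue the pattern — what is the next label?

Colour: repeats orange → green → purple, so orange, green, purple, orange, green → purple.
Second component: 55, 66, 77, 88, 99 → 110 (+11 each step).
Combining the parts gives purple110.

purple110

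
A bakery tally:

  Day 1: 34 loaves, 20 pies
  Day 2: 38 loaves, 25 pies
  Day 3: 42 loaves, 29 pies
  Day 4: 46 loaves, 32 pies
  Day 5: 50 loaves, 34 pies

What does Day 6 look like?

For the loaves, +4 each step: 34, 38, 42, 46, 50 → 54.
Pies: differences are 5, 4, 3, … (decreasing by 1 each time), so 20, 25, 29, 32, 34 → 35.
Combining the parts gives 54 loaves, 35 pies.

54 loaves, 35 pies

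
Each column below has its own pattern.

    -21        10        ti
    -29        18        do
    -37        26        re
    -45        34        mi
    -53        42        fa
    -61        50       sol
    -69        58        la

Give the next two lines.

-77  66  ti; -85  74  do

First component — −8 each step: -21, -29, -37, -45, -53, -61, -69 → -77 → -85.
Second component goes 10, 18, 26, 34, 42, 50, 58 → 66 → 74 (together with the first component always sums to -11).
Note: runs through the solfège scale do→ti, so ti, do, re, mi, fa, sol, la → ti → do.
Putting the parts together: -77  66  ti and then -85  74  do.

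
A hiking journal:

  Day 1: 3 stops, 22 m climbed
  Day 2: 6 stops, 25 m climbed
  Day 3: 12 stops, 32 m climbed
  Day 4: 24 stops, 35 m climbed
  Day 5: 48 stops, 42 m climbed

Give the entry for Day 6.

96 stops, 45 m climbed

For the stops, ×2 each step: 3, 6, 12, 24, 48 → 96.
M climbed: alternating steps +3, +7, +3, +7, …, so 22, 25, 32, 35, 42 → 45.
So the next record is 96 stops, 45 m climbed.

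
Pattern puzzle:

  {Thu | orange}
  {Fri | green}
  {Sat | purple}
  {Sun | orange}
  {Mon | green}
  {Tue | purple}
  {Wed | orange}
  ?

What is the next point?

Day goes Thu, Fri, Sat, Sun, Mon, Tue, Wed → Thu (runs through the weekdays Mon→Sun).
Colour: orange, green, purple, orange, green, purple, orange → green (repeats orange → green → purple).
So the next point is {Thu | green}.

{Thu | green}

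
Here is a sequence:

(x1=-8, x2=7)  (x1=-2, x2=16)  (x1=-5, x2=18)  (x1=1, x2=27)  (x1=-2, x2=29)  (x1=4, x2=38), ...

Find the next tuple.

(x1=1, x2=40)

X1: alternating steps +6, −3, +6, −3, …, so -8, -2, -5, 1, -2, 4 → 1.
X2: alternating steps +9, +2, +9, +2, …; 7, 16, 18, 27, 29, 38 → 40.
Putting it together: (x1=1, x2=40).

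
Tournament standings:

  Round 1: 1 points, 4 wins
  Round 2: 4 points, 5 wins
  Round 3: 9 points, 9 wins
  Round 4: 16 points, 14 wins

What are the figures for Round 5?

For the points, perfect squares: 1², 2², 3², …: 1, 4, 9, 16 → 25.
For the wins, each term is the sum of the two before it: 4, 5, 9, 14 → 23.
Putting it together: 25 points, 23 wins.

25 points, 23 wins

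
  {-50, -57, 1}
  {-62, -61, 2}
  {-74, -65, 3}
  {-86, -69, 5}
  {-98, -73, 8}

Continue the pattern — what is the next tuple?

{-110, -77, 13}

First component: -50, -62, -74, -86, -98 → -110 (−12 each step).
Second component goes -57, -61, -65, -69, -73 → -77 (−4 each step).
Third component: each term is the sum of the two before it, so 1, 2, 3, 5, 8 → 13.
Combining the parts gives {-110, -77, 13}.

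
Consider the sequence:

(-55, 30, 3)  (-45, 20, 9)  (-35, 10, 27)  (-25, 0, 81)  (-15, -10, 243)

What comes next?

For the first component, +10 each step: -55, -45, -35, -25, -15 → -5.
Second component: −10 each step; 30, 20, 10, 0, -10 → -20.
For the third component, ×3 each step: 3, 9, 27, 81, 243 → 729.
Putting it together: (-5, -20, 729).

(-5, -20, 729)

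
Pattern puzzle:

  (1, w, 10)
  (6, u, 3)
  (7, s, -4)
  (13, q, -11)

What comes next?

(20, o, -18)

First entry: each term is the sum of the two before it; 1, 6, 7, 13 → 20.
Letter: letters move back 2 places in the alphabet, so w, u, s, q → o.
Third entry: 10, 3, -4, -11 → -18 (−7 each step).
Combining the parts gives (20, o, -18).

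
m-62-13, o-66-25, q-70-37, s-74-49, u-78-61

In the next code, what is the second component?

Second component: 62, 66, 70, 74, 78 → 82 (+4 each step).

82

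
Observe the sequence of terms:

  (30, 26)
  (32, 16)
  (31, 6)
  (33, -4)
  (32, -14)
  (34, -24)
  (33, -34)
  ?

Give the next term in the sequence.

(35, -44)

First coordinate: alternating steps +2, −1, +2, −1, …, so 30, 32, 31, 33, 32, 34, 33 → 35.
Second coordinate: −10 each step, so 26, 16, 6, -4, -14, -24, -34 → -44.
So the next term is (35, -44).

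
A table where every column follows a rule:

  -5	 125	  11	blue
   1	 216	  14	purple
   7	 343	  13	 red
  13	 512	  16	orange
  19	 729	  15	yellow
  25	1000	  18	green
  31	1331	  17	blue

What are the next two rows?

First component: -5, 1, 7, 13, 19, 25, 31 → 37 → 43 (+6 each step).
Second component — perfect cubes: 5³, 6³, 7³, …: 125, 216, 343, 512, 729, 1000, 1331 → 1728 → 2197.
Third component: 11, 14, 13, 16, 15, 18, 17 → 20 → 19 (alternating steps +3, −1, +3, −1, …).
Colour: repeats blue → purple → red → orange → yellow → green; blue, purple, red, orange, yellow, green, blue → purple → red.
Putting the parts together: 37  1728  20  purple and then 43  2197  19  red.

37  1728  20  purple; 43  2197  19  red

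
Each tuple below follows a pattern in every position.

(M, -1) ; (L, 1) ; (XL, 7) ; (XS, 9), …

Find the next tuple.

Size: M, L, XL, XS → S (runs through clothing sizes XS→XL).
Second coordinate goes -1, 1, 7, 9 → 15 (alternating steps +2, +6, +2, +6, …).
Combining the parts gives (S, 15).

(S, 15)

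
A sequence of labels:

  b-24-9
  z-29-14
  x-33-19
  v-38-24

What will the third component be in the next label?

29

Letter goes b, z, x, v → t (letters move back 2 places in the alphabet, wrapping A→Z).
Second component — alternating steps +5, +4, +5, +4, …: 24, 29, 33, 38 → 42.
Third component: +5 each step; 9, 14, 19, 24 → 29.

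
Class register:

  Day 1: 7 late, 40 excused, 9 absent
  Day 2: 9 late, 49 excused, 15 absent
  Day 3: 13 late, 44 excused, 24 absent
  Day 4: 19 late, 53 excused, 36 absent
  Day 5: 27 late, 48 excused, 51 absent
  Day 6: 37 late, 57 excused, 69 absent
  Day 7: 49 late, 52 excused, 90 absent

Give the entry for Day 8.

Late: differences are 2, 4, 6, … (increasing by 2 each time); 7, 9, 13, 19, 27, 37, 49 → 63.
Excused — alternating steps +9, −5, +9, −5, …: 40, 49, 44, 53, 48, 57, 52 → 61.
Absent: 9, 15, 24, 36, 51, 69, 90 → 114 (differences are 6, 9, 12, … (increasing by 3 each time)).
Combining the parts gives 63 late, 61 excused, 114 absent.

63 late, 61 excused, 114 absent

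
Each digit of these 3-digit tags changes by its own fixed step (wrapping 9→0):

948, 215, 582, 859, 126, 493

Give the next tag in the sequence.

First digit: +3 each step, mod 10, so 9, 2, 5, 8, 1, 4 → 7.
Second digit: 4, 1, 8, 5, 2, 9 → 6 (−3 each step, mod 10).
For the third digit, −3 each step, mod 10: 8, 5, 2, 9, 6, 3 → 0.
Combining the parts gives 760.

760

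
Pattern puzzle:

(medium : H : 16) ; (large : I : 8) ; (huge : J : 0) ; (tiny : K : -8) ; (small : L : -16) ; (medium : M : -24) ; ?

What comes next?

Size: repeats medium → large → huge → tiny → small, so medium, large, huge, tiny, small, medium → large.
Letter: H, I, J, K, L, M → N (letters move forward 1 place in the alphabet).
Third value — −8 each step: 16, 8, 0, -8, -16, -24 → -32.
Putting it together: (large : N : -32).

(large : N : -32)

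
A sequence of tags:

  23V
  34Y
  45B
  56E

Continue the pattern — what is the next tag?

67H

First component — +11 each step: 23, 34, 45, 56 → 67.
Letter: letters move forward 3 places in the alphabet, wrapping Z→A, so V, Y, B, E → H.
So the next tag is 67H.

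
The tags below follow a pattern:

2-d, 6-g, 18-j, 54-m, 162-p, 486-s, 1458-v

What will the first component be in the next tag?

4374

First component: ×3 each step, so 2, 6, 18, 54, 162, 486, 1458 → 4374.
Letter: letters move forward 3 places in the alphabet, so d, g, j, m, p, s, v → y.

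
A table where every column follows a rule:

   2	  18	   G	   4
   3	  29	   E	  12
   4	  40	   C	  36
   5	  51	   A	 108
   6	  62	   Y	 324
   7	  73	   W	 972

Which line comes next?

8  84  U  2916

First component: +1 each step, so 2, 3, 4, 5, 6, 7 → 8.
Second component: +11 each step; 18, 29, 40, 51, 62, 73 → 84.
Letter — letters move back 2 places in the alphabet, wrapping A→Z: G, E, C, A, Y, W → U.
Fourth component: ×3 each step, so 4, 12, 36, 108, 324, 972 → 2916.
So the next line is 8  84  U  2916.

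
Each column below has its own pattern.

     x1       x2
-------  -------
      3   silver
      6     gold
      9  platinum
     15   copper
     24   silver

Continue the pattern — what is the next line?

39  gold

Column x1 goes 3, 6, 9, 15, 24 → 39 (each term is the sum of the two before it).
Column x2: repeats silver → gold → platinum → copper, so silver, gold, platinum, copper, silver → gold.
So the next line is 39  gold.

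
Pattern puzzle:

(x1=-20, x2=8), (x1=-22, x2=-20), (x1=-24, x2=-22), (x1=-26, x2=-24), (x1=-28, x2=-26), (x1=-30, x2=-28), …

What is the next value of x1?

X1: -20, -22, -24, -26, -28, -30 → -32 (−2 each step).
X2: always the previous value of the x1, so 8, -20, -22, -24, -26, -28 → -30.

-32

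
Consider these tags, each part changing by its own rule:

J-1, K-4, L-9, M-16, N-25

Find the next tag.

O-36

Letter: J, K, L, M, N → O (letters move forward 1 place in the alphabet).
Second component: perfect squares: 1², 2², 3², …; 1, 4, 9, 16, 25 → 36.
Combining the parts gives O-36.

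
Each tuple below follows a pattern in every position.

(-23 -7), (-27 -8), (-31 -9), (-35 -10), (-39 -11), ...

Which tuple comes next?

First slot: -23, -27, -31, -35, -39 → -43 (−4 each step).
Second slot: −1 each step; -7, -8, -9, -10, -11 → -12.
Putting it together: (-43 -12).

(-43 -12)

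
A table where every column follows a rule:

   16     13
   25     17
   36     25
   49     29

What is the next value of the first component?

First component goes 16, 25, 36, 49 → 64 (perfect squares: 4², 5², 6², …).

64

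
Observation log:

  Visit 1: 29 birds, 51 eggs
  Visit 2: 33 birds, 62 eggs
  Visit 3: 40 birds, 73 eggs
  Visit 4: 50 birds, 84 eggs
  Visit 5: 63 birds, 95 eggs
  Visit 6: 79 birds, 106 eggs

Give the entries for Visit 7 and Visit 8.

98 birds, 117 eggs; 120 birds, 128 eggs

Birds — differences are 4, 7, 10, … (increasing by 3 each time): 29, 33, 40, 50, 63, 79 → 98 → 120.
Eggs: +11 each step, so 51, 62, 73, 84, 95, 106 → 117 → 128.
So the next two lines are 98 birds, 117 eggs and 120 birds, 128 eggs.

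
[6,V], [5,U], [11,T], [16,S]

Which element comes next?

[27,R]

First slot goes 6, 5, 11, 16 → 27 (each term is the sum of the two before it).
Letter: letters move back 1 place in the alphabet; V, U, T, S → R.
Combining the parts gives [27,R].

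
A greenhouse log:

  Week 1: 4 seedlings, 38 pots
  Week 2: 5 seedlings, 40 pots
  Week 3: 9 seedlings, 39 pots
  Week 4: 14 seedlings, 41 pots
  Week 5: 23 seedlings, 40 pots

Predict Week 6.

37 seedlings, 42 pots

For the seedlings, each term is the sum of the two before it: 4, 5, 9, 14, 23 → 37.
Pots: alternating steps +2, −1, +2, −1, …, so 38, 40, 39, 41, 40 → 42.
So the next line is 37 seedlings, 42 pots.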